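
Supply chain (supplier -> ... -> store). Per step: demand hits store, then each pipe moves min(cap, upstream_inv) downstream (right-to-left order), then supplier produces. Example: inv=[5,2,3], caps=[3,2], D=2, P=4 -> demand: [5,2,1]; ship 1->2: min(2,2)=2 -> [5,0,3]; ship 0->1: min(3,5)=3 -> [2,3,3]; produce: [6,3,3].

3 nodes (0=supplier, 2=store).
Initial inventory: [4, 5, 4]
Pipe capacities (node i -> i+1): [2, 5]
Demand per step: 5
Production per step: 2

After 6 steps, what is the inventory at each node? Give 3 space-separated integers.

Step 1: demand=5,sold=4 ship[1->2]=5 ship[0->1]=2 prod=2 -> inv=[4 2 5]
Step 2: demand=5,sold=5 ship[1->2]=2 ship[0->1]=2 prod=2 -> inv=[4 2 2]
Step 3: demand=5,sold=2 ship[1->2]=2 ship[0->1]=2 prod=2 -> inv=[4 2 2]
Step 4: demand=5,sold=2 ship[1->2]=2 ship[0->1]=2 prod=2 -> inv=[4 2 2]
Step 5: demand=5,sold=2 ship[1->2]=2 ship[0->1]=2 prod=2 -> inv=[4 2 2]
Step 6: demand=5,sold=2 ship[1->2]=2 ship[0->1]=2 prod=2 -> inv=[4 2 2]

4 2 2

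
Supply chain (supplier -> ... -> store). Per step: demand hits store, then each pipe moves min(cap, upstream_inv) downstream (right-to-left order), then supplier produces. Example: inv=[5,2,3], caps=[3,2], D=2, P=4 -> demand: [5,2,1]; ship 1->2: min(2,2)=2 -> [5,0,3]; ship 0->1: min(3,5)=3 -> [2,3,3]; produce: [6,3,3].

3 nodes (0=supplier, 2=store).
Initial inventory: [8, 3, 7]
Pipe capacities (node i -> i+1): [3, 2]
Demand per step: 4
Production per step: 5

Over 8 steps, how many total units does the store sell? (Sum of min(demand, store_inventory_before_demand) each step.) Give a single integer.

Step 1: sold=4 (running total=4) -> [10 4 5]
Step 2: sold=4 (running total=8) -> [12 5 3]
Step 3: sold=3 (running total=11) -> [14 6 2]
Step 4: sold=2 (running total=13) -> [16 7 2]
Step 5: sold=2 (running total=15) -> [18 8 2]
Step 6: sold=2 (running total=17) -> [20 9 2]
Step 7: sold=2 (running total=19) -> [22 10 2]
Step 8: sold=2 (running total=21) -> [24 11 2]

Answer: 21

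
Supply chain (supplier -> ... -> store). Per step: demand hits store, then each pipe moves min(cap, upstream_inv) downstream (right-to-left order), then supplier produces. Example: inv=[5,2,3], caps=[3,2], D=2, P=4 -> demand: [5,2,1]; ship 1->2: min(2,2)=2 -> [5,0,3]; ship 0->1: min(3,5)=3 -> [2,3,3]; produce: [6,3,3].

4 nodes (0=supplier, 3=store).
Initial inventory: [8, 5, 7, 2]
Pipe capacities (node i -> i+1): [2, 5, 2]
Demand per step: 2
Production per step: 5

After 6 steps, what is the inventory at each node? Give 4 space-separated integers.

Step 1: demand=2,sold=2 ship[2->3]=2 ship[1->2]=5 ship[0->1]=2 prod=5 -> inv=[11 2 10 2]
Step 2: demand=2,sold=2 ship[2->3]=2 ship[1->2]=2 ship[0->1]=2 prod=5 -> inv=[14 2 10 2]
Step 3: demand=2,sold=2 ship[2->3]=2 ship[1->2]=2 ship[0->1]=2 prod=5 -> inv=[17 2 10 2]
Step 4: demand=2,sold=2 ship[2->3]=2 ship[1->2]=2 ship[0->1]=2 prod=5 -> inv=[20 2 10 2]
Step 5: demand=2,sold=2 ship[2->3]=2 ship[1->2]=2 ship[0->1]=2 prod=5 -> inv=[23 2 10 2]
Step 6: demand=2,sold=2 ship[2->3]=2 ship[1->2]=2 ship[0->1]=2 prod=5 -> inv=[26 2 10 2]

26 2 10 2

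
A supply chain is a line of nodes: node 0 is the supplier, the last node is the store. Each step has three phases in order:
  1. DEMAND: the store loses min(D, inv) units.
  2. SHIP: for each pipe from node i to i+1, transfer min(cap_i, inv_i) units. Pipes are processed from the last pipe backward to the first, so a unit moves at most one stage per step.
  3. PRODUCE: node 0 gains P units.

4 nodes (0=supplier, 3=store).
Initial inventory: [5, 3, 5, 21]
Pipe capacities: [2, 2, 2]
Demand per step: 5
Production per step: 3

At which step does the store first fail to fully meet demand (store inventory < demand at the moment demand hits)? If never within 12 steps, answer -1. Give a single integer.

Step 1: demand=5,sold=5 ship[2->3]=2 ship[1->2]=2 ship[0->1]=2 prod=3 -> [6 3 5 18]
Step 2: demand=5,sold=5 ship[2->3]=2 ship[1->2]=2 ship[0->1]=2 prod=3 -> [7 3 5 15]
Step 3: demand=5,sold=5 ship[2->3]=2 ship[1->2]=2 ship[0->1]=2 prod=3 -> [8 3 5 12]
Step 4: demand=5,sold=5 ship[2->3]=2 ship[1->2]=2 ship[0->1]=2 prod=3 -> [9 3 5 9]
Step 5: demand=5,sold=5 ship[2->3]=2 ship[1->2]=2 ship[0->1]=2 prod=3 -> [10 3 5 6]
Step 6: demand=5,sold=5 ship[2->3]=2 ship[1->2]=2 ship[0->1]=2 prod=3 -> [11 3 5 3]
Step 7: demand=5,sold=3 ship[2->3]=2 ship[1->2]=2 ship[0->1]=2 prod=3 -> [12 3 5 2]
Step 8: demand=5,sold=2 ship[2->3]=2 ship[1->2]=2 ship[0->1]=2 prod=3 -> [13 3 5 2]
Step 9: demand=5,sold=2 ship[2->3]=2 ship[1->2]=2 ship[0->1]=2 prod=3 -> [14 3 5 2]
Step 10: demand=5,sold=2 ship[2->3]=2 ship[1->2]=2 ship[0->1]=2 prod=3 -> [15 3 5 2]
Step 11: demand=5,sold=2 ship[2->3]=2 ship[1->2]=2 ship[0->1]=2 prod=3 -> [16 3 5 2]
Step 12: demand=5,sold=2 ship[2->3]=2 ship[1->2]=2 ship[0->1]=2 prod=3 -> [17 3 5 2]
First stockout at step 7

7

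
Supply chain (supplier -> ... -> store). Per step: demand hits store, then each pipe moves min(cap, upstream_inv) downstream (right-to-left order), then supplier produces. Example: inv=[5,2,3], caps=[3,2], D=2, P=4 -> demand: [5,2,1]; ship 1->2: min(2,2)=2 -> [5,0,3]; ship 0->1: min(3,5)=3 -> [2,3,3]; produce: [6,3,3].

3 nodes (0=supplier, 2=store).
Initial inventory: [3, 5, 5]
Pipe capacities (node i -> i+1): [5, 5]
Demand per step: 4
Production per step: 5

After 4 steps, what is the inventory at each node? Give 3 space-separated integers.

Step 1: demand=4,sold=4 ship[1->2]=5 ship[0->1]=3 prod=5 -> inv=[5 3 6]
Step 2: demand=4,sold=4 ship[1->2]=3 ship[0->1]=5 prod=5 -> inv=[5 5 5]
Step 3: demand=4,sold=4 ship[1->2]=5 ship[0->1]=5 prod=5 -> inv=[5 5 6]
Step 4: demand=4,sold=4 ship[1->2]=5 ship[0->1]=5 prod=5 -> inv=[5 5 7]

5 5 7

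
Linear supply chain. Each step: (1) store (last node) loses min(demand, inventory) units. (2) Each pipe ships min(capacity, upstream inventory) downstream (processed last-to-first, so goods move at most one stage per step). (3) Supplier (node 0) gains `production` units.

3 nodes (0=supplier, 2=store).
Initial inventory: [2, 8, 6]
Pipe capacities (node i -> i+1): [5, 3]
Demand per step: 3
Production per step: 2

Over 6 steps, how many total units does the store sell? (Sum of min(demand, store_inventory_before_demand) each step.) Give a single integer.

Step 1: sold=3 (running total=3) -> [2 7 6]
Step 2: sold=3 (running total=6) -> [2 6 6]
Step 3: sold=3 (running total=9) -> [2 5 6]
Step 4: sold=3 (running total=12) -> [2 4 6]
Step 5: sold=3 (running total=15) -> [2 3 6]
Step 6: sold=3 (running total=18) -> [2 2 6]

Answer: 18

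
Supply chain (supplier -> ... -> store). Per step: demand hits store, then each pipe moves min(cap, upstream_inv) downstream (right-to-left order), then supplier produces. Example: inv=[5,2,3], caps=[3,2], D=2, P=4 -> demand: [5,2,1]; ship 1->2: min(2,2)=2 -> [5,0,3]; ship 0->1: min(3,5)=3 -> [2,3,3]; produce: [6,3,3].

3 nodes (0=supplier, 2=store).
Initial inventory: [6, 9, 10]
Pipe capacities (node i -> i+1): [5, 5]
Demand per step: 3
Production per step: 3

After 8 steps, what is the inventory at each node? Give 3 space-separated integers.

Step 1: demand=3,sold=3 ship[1->2]=5 ship[0->1]=5 prod=3 -> inv=[4 9 12]
Step 2: demand=3,sold=3 ship[1->2]=5 ship[0->1]=4 prod=3 -> inv=[3 8 14]
Step 3: demand=3,sold=3 ship[1->2]=5 ship[0->1]=3 prod=3 -> inv=[3 6 16]
Step 4: demand=3,sold=3 ship[1->2]=5 ship[0->1]=3 prod=3 -> inv=[3 4 18]
Step 5: demand=3,sold=3 ship[1->2]=4 ship[0->1]=3 prod=3 -> inv=[3 3 19]
Step 6: demand=3,sold=3 ship[1->2]=3 ship[0->1]=3 prod=3 -> inv=[3 3 19]
Step 7: demand=3,sold=3 ship[1->2]=3 ship[0->1]=3 prod=3 -> inv=[3 3 19]
Step 8: demand=3,sold=3 ship[1->2]=3 ship[0->1]=3 prod=3 -> inv=[3 3 19]

3 3 19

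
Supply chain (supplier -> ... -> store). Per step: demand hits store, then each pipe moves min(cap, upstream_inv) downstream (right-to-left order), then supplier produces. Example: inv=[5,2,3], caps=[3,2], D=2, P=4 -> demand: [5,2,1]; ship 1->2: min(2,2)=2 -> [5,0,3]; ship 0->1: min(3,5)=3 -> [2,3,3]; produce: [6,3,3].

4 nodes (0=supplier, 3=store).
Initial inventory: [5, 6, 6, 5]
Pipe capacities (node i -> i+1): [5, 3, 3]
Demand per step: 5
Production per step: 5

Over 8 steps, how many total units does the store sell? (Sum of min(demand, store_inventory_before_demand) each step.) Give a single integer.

Answer: 26

Derivation:
Step 1: sold=5 (running total=5) -> [5 8 6 3]
Step 2: sold=3 (running total=8) -> [5 10 6 3]
Step 3: sold=3 (running total=11) -> [5 12 6 3]
Step 4: sold=3 (running total=14) -> [5 14 6 3]
Step 5: sold=3 (running total=17) -> [5 16 6 3]
Step 6: sold=3 (running total=20) -> [5 18 6 3]
Step 7: sold=3 (running total=23) -> [5 20 6 3]
Step 8: sold=3 (running total=26) -> [5 22 6 3]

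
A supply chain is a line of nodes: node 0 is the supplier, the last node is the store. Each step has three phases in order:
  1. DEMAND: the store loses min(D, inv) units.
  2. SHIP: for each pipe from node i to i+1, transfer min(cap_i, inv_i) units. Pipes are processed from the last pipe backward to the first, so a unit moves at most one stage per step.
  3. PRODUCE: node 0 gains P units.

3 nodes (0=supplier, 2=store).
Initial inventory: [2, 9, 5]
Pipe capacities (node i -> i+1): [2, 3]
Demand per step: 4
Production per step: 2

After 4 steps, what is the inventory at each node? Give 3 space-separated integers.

Step 1: demand=4,sold=4 ship[1->2]=3 ship[0->1]=2 prod=2 -> inv=[2 8 4]
Step 2: demand=4,sold=4 ship[1->2]=3 ship[0->1]=2 prod=2 -> inv=[2 7 3]
Step 3: demand=4,sold=3 ship[1->2]=3 ship[0->1]=2 prod=2 -> inv=[2 6 3]
Step 4: demand=4,sold=3 ship[1->2]=3 ship[0->1]=2 prod=2 -> inv=[2 5 3]

2 5 3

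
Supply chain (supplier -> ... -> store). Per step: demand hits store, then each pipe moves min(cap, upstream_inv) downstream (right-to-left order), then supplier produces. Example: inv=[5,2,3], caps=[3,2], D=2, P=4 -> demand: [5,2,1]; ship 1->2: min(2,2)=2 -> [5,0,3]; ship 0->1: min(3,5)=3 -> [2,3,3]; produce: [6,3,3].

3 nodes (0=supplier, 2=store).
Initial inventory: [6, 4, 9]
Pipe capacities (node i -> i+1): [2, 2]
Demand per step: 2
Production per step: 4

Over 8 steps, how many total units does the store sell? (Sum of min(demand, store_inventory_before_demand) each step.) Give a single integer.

Step 1: sold=2 (running total=2) -> [8 4 9]
Step 2: sold=2 (running total=4) -> [10 4 9]
Step 3: sold=2 (running total=6) -> [12 4 9]
Step 4: sold=2 (running total=8) -> [14 4 9]
Step 5: sold=2 (running total=10) -> [16 4 9]
Step 6: sold=2 (running total=12) -> [18 4 9]
Step 7: sold=2 (running total=14) -> [20 4 9]
Step 8: sold=2 (running total=16) -> [22 4 9]

Answer: 16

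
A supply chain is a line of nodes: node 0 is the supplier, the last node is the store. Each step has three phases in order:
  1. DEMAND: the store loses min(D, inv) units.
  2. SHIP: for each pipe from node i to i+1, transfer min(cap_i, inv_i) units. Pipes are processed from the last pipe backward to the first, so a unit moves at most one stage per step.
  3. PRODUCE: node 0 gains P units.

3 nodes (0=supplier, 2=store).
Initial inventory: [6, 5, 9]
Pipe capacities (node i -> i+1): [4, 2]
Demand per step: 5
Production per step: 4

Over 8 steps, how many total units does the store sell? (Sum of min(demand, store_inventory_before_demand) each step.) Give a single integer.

Step 1: sold=5 (running total=5) -> [6 7 6]
Step 2: sold=5 (running total=10) -> [6 9 3]
Step 3: sold=3 (running total=13) -> [6 11 2]
Step 4: sold=2 (running total=15) -> [6 13 2]
Step 5: sold=2 (running total=17) -> [6 15 2]
Step 6: sold=2 (running total=19) -> [6 17 2]
Step 7: sold=2 (running total=21) -> [6 19 2]
Step 8: sold=2 (running total=23) -> [6 21 2]

Answer: 23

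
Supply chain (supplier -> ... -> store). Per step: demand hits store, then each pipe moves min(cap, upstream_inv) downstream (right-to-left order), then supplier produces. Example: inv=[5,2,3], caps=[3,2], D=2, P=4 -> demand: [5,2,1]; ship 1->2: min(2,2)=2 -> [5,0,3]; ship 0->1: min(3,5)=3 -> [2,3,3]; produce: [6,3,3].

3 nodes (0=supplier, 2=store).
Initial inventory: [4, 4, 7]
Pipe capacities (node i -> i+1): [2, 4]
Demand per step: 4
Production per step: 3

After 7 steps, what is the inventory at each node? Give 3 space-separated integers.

Step 1: demand=4,sold=4 ship[1->2]=4 ship[0->1]=2 prod=3 -> inv=[5 2 7]
Step 2: demand=4,sold=4 ship[1->2]=2 ship[0->1]=2 prod=3 -> inv=[6 2 5]
Step 3: demand=4,sold=4 ship[1->2]=2 ship[0->1]=2 prod=3 -> inv=[7 2 3]
Step 4: demand=4,sold=3 ship[1->2]=2 ship[0->1]=2 prod=3 -> inv=[8 2 2]
Step 5: demand=4,sold=2 ship[1->2]=2 ship[0->1]=2 prod=3 -> inv=[9 2 2]
Step 6: demand=4,sold=2 ship[1->2]=2 ship[0->1]=2 prod=3 -> inv=[10 2 2]
Step 7: demand=4,sold=2 ship[1->2]=2 ship[0->1]=2 prod=3 -> inv=[11 2 2]

11 2 2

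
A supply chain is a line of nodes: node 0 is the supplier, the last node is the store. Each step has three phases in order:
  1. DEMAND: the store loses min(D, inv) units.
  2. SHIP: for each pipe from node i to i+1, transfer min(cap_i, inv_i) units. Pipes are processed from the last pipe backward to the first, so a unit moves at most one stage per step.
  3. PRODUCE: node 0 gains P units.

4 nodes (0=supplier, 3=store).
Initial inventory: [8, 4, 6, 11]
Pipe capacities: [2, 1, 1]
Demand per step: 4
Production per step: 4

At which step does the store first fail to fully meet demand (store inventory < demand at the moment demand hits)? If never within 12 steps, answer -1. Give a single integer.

Step 1: demand=4,sold=4 ship[2->3]=1 ship[1->2]=1 ship[0->1]=2 prod=4 -> [10 5 6 8]
Step 2: demand=4,sold=4 ship[2->3]=1 ship[1->2]=1 ship[0->1]=2 prod=4 -> [12 6 6 5]
Step 3: demand=4,sold=4 ship[2->3]=1 ship[1->2]=1 ship[0->1]=2 prod=4 -> [14 7 6 2]
Step 4: demand=4,sold=2 ship[2->3]=1 ship[1->2]=1 ship[0->1]=2 prod=4 -> [16 8 6 1]
Step 5: demand=4,sold=1 ship[2->3]=1 ship[1->2]=1 ship[0->1]=2 prod=4 -> [18 9 6 1]
Step 6: demand=4,sold=1 ship[2->3]=1 ship[1->2]=1 ship[0->1]=2 prod=4 -> [20 10 6 1]
Step 7: demand=4,sold=1 ship[2->3]=1 ship[1->2]=1 ship[0->1]=2 prod=4 -> [22 11 6 1]
Step 8: demand=4,sold=1 ship[2->3]=1 ship[1->2]=1 ship[0->1]=2 prod=4 -> [24 12 6 1]
Step 9: demand=4,sold=1 ship[2->3]=1 ship[1->2]=1 ship[0->1]=2 prod=4 -> [26 13 6 1]
Step 10: demand=4,sold=1 ship[2->3]=1 ship[1->2]=1 ship[0->1]=2 prod=4 -> [28 14 6 1]
Step 11: demand=4,sold=1 ship[2->3]=1 ship[1->2]=1 ship[0->1]=2 prod=4 -> [30 15 6 1]
Step 12: demand=4,sold=1 ship[2->3]=1 ship[1->2]=1 ship[0->1]=2 prod=4 -> [32 16 6 1]
First stockout at step 4

4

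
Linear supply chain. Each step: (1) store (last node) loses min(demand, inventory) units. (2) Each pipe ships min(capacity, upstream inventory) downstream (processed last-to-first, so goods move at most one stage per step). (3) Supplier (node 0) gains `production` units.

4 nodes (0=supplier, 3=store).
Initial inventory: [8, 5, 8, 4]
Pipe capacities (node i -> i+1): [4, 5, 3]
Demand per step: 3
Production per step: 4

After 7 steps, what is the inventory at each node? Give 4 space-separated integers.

Step 1: demand=3,sold=3 ship[2->3]=3 ship[1->2]=5 ship[0->1]=4 prod=4 -> inv=[8 4 10 4]
Step 2: demand=3,sold=3 ship[2->3]=3 ship[1->2]=4 ship[0->1]=4 prod=4 -> inv=[8 4 11 4]
Step 3: demand=3,sold=3 ship[2->3]=3 ship[1->2]=4 ship[0->1]=4 prod=4 -> inv=[8 4 12 4]
Step 4: demand=3,sold=3 ship[2->3]=3 ship[1->2]=4 ship[0->1]=4 prod=4 -> inv=[8 4 13 4]
Step 5: demand=3,sold=3 ship[2->3]=3 ship[1->2]=4 ship[0->1]=4 prod=4 -> inv=[8 4 14 4]
Step 6: demand=3,sold=3 ship[2->3]=3 ship[1->2]=4 ship[0->1]=4 prod=4 -> inv=[8 4 15 4]
Step 7: demand=3,sold=3 ship[2->3]=3 ship[1->2]=4 ship[0->1]=4 prod=4 -> inv=[8 4 16 4]

8 4 16 4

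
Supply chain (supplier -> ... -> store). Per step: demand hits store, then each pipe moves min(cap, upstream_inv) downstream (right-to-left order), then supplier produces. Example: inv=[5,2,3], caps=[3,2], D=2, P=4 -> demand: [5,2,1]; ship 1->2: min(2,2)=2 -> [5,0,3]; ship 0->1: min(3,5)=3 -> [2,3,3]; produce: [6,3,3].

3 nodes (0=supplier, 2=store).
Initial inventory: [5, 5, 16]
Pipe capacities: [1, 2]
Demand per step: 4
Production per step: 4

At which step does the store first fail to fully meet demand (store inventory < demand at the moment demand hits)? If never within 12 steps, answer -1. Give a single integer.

Step 1: demand=4,sold=4 ship[1->2]=2 ship[0->1]=1 prod=4 -> [8 4 14]
Step 2: demand=4,sold=4 ship[1->2]=2 ship[0->1]=1 prod=4 -> [11 3 12]
Step 3: demand=4,sold=4 ship[1->2]=2 ship[0->1]=1 prod=4 -> [14 2 10]
Step 4: demand=4,sold=4 ship[1->2]=2 ship[0->1]=1 prod=4 -> [17 1 8]
Step 5: demand=4,sold=4 ship[1->2]=1 ship[0->1]=1 prod=4 -> [20 1 5]
Step 6: demand=4,sold=4 ship[1->2]=1 ship[0->1]=1 prod=4 -> [23 1 2]
Step 7: demand=4,sold=2 ship[1->2]=1 ship[0->1]=1 prod=4 -> [26 1 1]
Step 8: demand=4,sold=1 ship[1->2]=1 ship[0->1]=1 prod=4 -> [29 1 1]
Step 9: demand=4,sold=1 ship[1->2]=1 ship[0->1]=1 prod=4 -> [32 1 1]
Step 10: demand=4,sold=1 ship[1->2]=1 ship[0->1]=1 prod=4 -> [35 1 1]
Step 11: demand=4,sold=1 ship[1->2]=1 ship[0->1]=1 prod=4 -> [38 1 1]
Step 12: demand=4,sold=1 ship[1->2]=1 ship[0->1]=1 prod=4 -> [41 1 1]
First stockout at step 7

7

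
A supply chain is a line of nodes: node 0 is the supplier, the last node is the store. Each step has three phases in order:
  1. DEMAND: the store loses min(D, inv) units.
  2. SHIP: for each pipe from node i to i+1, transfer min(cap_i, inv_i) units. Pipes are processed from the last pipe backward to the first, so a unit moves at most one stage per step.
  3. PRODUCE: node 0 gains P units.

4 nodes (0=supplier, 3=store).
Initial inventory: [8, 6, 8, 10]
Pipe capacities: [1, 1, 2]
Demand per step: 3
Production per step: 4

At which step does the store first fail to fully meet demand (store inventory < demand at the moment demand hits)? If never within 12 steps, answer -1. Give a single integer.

Step 1: demand=3,sold=3 ship[2->3]=2 ship[1->2]=1 ship[0->1]=1 prod=4 -> [11 6 7 9]
Step 2: demand=3,sold=3 ship[2->3]=2 ship[1->2]=1 ship[0->1]=1 prod=4 -> [14 6 6 8]
Step 3: demand=3,sold=3 ship[2->3]=2 ship[1->2]=1 ship[0->1]=1 prod=4 -> [17 6 5 7]
Step 4: demand=3,sold=3 ship[2->3]=2 ship[1->2]=1 ship[0->1]=1 prod=4 -> [20 6 4 6]
Step 5: demand=3,sold=3 ship[2->3]=2 ship[1->2]=1 ship[0->1]=1 prod=4 -> [23 6 3 5]
Step 6: demand=3,sold=3 ship[2->3]=2 ship[1->2]=1 ship[0->1]=1 prod=4 -> [26 6 2 4]
Step 7: demand=3,sold=3 ship[2->3]=2 ship[1->2]=1 ship[0->1]=1 prod=4 -> [29 6 1 3]
Step 8: demand=3,sold=3 ship[2->3]=1 ship[1->2]=1 ship[0->1]=1 prod=4 -> [32 6 1 1]
Step 9: demand=3,sold=1 ship[2->3]=1 ship[1->2]=1 ship[0->1]=1 prod=4 -> [35 6 1 1]
Step 10: demand=3,sold=1 ship[2->3]=1 ship[1->2]=1 ship[0->1]=1 prod=4 -> [38 6 1 1]
Step 11: demand=3,sold=1 ship[2->3]=1 ship[1->2]=1 ship[0->1]=1 prod=4 -> [41 6 1 1]
Step 12: demand=3,sold=1 ship[2->3]=1 ship[1->2]=1 ship[0->1]=1 prod=4 -> [44 6 1 1]
First stockout at step 9

9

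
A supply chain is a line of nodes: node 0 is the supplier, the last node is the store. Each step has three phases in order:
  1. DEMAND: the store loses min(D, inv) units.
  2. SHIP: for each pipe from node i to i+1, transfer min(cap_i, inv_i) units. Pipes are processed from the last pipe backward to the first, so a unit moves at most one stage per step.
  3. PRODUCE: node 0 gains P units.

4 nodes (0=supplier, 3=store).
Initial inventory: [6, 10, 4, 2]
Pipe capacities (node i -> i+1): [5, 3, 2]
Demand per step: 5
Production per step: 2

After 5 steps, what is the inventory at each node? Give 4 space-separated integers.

Step 1: demand=5,sold=2 ship[2->3]=2 ship[1->2]=3 ship[0->1]=5 prod=2 -> inv=[3 12 5 2]
Step 2: demand=5,sold=2 ship[2->3]=2 ship[1->2]=3 ship[0->1]=3 prod=2 -> inv=[2 12 6 2]
Step 3: demand=5,sold=2 ship[2->3]=2 ship[1->2]=3 ship[0->1]=2 prod=2 -> inv=[2 11 7 2]
Step 4: demand=5,sold=2 ship[2->3]=2 ship[1->2]=3 ship[0->1]=2 prod=2 -> inv=[2 10 8 2]
Step 5: demand=5,sold=2 ship[2->3]=2 ship[1->2]=3 ship[0->1]=2 prod=2 -> inv=[2 9 9 2]

2 9 9 2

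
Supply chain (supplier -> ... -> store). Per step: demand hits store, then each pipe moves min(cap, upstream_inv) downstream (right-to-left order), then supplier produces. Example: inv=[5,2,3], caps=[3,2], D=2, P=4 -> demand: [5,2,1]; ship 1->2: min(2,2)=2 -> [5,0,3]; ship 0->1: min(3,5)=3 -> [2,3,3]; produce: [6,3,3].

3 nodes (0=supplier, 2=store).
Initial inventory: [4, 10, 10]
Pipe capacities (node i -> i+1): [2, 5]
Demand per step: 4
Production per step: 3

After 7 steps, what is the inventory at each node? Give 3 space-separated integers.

Step 1: demand=4,sold=4 ship[1->2]=5 ship[0->1]=2 prod=3 -> inv=[5 7 11]
Step 2: demand=4,sold=4 ship[1->2]=5 ship[0->1]=2 prod=3 -> inv=[6 4 12]
Step 3: demand=4,sold=4 ship[1->2]=4 ship[0->1]=2 prod=3 -> inv=[7 2 12]
Step 4: demand=4,sold=4 ship[1->2]=2 ship[0->1]=2 prod=3 -> inv=[8 2 10]
Step 5: demand=4,sold=4 ship[1->2]=2 ship[0->1]=2 prod=3 -> inv=[9 2 8]
Step 6: demand=4,sold=4 ship[1->2]=2 ship[0->1]=2 prod=3 -> inv=[10 2 6]
Step 7: demand=4,sold=4 ship[1->2]=2 ship[0->1]=2 prod=3 -> inv=[11 2 4]

11 2 4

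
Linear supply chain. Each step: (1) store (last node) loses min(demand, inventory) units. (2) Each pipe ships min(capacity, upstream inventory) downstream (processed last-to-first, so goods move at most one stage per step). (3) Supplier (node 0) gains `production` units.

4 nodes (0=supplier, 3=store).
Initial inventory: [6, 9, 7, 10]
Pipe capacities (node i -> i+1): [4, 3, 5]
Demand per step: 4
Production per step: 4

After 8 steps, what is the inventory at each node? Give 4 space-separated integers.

Step 1: demand=4,sold=4 ship[2->3]=5 ship[1->2]=3 ship[0->1]=4 prod=4 -> inv=[6 10 5 11]
Step 2: demand=4,sold=4 ship[2->3]=5 ship[1->2]=3 ship[0->1]=4 prod=4 -> inv=[6 11 3 12]
Step 3: demand=4,sold=4 ship[2->3]=3 ship[1->2]=3 ship[0->1]=4 prod=4 -> inv=[6 12 3 11]
Step 4: demand=4,sold=4 ship[2->3]=3 ship[1->2]=3 ship[0->1]=4 prod=4 -> inv=[6 13 3 10]
Step 5: demand=4,sold=4 ship[2->3]=3 ship[1->2]=3 ship[0->1]=4 prod=4 -> inv=[6 14 3 9]
Step 6: demand=4,sold=4 ship[2->3]=3 ship[1->2]=3 ship[0->1]=4 prod=4 -> inv=[6 15 3 8]
Step 7: demand=4,sold=4 ship[2->3]=3 ship[1->2]=3 ship[0->1]=4 prod=4 -> inv=[6 16 3 7]
Step 8: demand=4,sold=4 ship[2->3]=3 ship[1->2]=3 ship[0->1]=4 prod=4 -> inv=[6 17 3 6]

6 17 3 6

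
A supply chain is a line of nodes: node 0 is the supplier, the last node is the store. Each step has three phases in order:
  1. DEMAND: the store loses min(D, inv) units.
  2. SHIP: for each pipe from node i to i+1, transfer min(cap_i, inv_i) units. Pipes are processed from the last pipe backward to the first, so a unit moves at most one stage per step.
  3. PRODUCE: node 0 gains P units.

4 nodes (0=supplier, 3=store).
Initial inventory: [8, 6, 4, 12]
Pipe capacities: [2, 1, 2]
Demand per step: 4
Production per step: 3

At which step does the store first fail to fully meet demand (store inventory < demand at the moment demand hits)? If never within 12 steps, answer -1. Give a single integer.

Step 1: demand=4,sold=4 ship[2->3]=2 ship[1->2]=1 ship[0->1]=2 prod=3 -> [9 7 3 10]
Step 2: demand=4,sold=4 ship[2->3]=2 ship[1->2]=1 ship[0->1]=2 prod=3 -> [10 8 2 8]
Step 3: demand=4,sold=4 ship[2->3]=2 ship[1->2]=1 ship[0->1]=2 prod=3 -> [11 9 1 6]
Step 4: demand=4,sold=4 ship[2->3]=1 ship[1->2]=1 ship[0->1]=2 prod=3 -> [12 10 1 3]
Step 5: demand=4,sold=3 ship[2->3]=1 ship[1->2]=1 ship[0->1]=2 prod=3 -> [13 11 1 1]
Step 6: demand=4,sold=1 ship[2->3]=1 ship[1->2]=1 ship[0->1]=2 prod=3 -> [14 12 1 1]
Step 7: demand=4,sold=1 ship[2->3]=1 ship[1->2]=1 ship[0->1]=2 prod=3 -> [15 13 1 1]
Step 8: demand=4,sold=1 ship[2->3]=1 ship[1->2]=1 ship[0->1]=2 prod=3 -> [16 14 1 1]
Step 9: demand=4,sold=1 ship[2->3]=1 ship[1->2]=1 ship[0->1]=2 prod=3 -> [17 15 1 1]
Step 10: demand=4,sold=1 ship[2->3]=1 ship[1->2]=1 ship[0->1]=2 prod=3 -> [18 16 1 1]
Step 11: demand=4,sold=1 ship[2->3]=1 ship[1->2]=1 ship[0->1]=2 prod=3 -> [19 17 1 1]
Step 12: demand=4,sold=1 ship[2->3]=1 ship[1->2]=1 ship[0->1]=2 prod=3 -> [20 18 1 1]
First stockout at step 5

5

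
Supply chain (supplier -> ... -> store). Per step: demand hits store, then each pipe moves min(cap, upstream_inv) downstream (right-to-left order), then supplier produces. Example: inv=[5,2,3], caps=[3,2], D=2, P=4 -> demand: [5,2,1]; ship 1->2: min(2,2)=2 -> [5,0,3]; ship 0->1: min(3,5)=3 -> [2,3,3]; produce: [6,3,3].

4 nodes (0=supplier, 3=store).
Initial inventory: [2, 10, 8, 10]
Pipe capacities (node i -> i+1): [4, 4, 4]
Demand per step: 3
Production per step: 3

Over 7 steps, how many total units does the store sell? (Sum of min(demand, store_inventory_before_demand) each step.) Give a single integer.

Answer: 21

Derivation:
Step 1: sold=3 (running total=3) -> [3 8 8 11]
Step 2: sold=3 (running total=6) -> [3 7 8 12]
Step 3: sold=3 (running total=9) -> [3 6 8 13]
Step 4: sold=3 (running total=12) -> [3 5 8 14]
Step 5: sold=3 (running total=15) -> [3 4 8 15]
Step 6: sold=3 (running total=18) -> [3 3 8 16]
Step 7: sold=3 (running total=21) -> [3 3 7 17]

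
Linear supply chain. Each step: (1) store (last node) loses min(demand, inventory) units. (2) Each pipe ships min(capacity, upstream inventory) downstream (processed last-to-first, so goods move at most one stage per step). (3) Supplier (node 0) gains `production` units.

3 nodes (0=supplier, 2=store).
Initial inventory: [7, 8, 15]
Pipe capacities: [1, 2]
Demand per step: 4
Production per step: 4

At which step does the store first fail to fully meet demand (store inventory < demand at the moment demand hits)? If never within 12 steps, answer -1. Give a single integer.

Step 1: demand=4,sold=4 ship[1->2]=2 ship[0->1]=1 prod=4 -> [10 7 13]
Step 2: demand=4,sold=4 ship[1->2]=2 ship[0->1]=1 prod=4 -> [13 6 11]
Step 3: demand=4,sold=4 ship[1->2]=2 ship[0->1]=1 prod=4 -> [16 5 9]
Step 4: demand=4,sold=4 ship[1->2]=2 ship[0->1]=1 prod=4 -> [19 4 7]
Step 5: demand=4,sold=4 ship[1->2]=2 ship[0->1]=1 prod=4 -> [22 3 5]
Step 6: demand=4,sold=4 ship[1->2]=2 ship[0->1]=1 prod=4 -> [25 2 3]
Step 7: demand=4,sold=3 ship[1->2]=2 ship[0->1]=1 prod=4 -> [28 1 2]
Step 8: demand=4,sold=2 ship[1->2]=1 ship[0->1]=1 prod=4 -> [31 1 1]
Step 9: demand=4,sold=1 ship[1->2]=1 ship[0->1]=1 prod=4 -> [34 1 1]
Step 10: demand=4,sold=1 ship[1->2]=1 ship[0->1]=1 prod=4 -> [37 1 1]
Step 11: demand=4,sold=1 ship[1->2]=1 ship[0->1]=1 prod=4 -> [40 1 1]
Step 12: demand=4,sold=1 ship[1->2]=1 ship[0->1]=1 prod=4 -> [43 1 1]
First stockout at step 7

7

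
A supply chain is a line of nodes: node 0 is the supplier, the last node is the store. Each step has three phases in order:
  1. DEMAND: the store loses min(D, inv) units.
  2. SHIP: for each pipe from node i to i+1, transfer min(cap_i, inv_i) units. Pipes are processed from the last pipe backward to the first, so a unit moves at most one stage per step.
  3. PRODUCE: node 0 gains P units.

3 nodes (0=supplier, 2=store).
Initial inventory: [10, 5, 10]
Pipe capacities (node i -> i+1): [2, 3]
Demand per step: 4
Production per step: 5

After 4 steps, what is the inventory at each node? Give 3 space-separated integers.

Step 1: demand=4,sold=4 ship[1->2]=3 ship[0->1]=2 prod=5 -> inv=[13 4 9]
Step 2: demand=4,sold=4 ship[1->2]=3 ship[0->1]=2 prod=5 -> inv=[16 3 8]
Step 3: demand=4,sold=4 ship[1->2]=3 ship[0->1]=2 prod=5 -> inv=[19 2 7]
Step 4: demand=4,sold=4 ship[1->2]=2 ship[0->1]=2 prod=5 -> inv=[22 2 5]

22 2 5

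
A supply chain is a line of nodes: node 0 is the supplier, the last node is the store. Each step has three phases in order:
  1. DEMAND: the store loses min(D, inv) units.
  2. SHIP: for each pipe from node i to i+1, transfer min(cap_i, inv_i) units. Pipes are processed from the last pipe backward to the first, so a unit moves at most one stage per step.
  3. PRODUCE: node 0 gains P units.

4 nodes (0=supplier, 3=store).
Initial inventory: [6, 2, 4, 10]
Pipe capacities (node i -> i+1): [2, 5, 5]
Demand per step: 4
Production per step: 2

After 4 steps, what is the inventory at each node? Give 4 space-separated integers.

Step 1: demand=4,sold=4 ship[2->3]=4 ship[1->2]=2 ship[0->1]=2 prod=2 -> inv=[6 2 2 10]
Step 2: demand=4,sold=4 ship[2->3]=2 ship[1->2]=2 ship[0->1]=2 prod=2 -> inv=[6 2 2 8]
Step 3: demand=4,sold=4 ship[2->3]=2 ship[1->2]=2 ship[0->1]=2 prod=2 -> inv=[6 2 2 6]
Step 4: demand=4,sold=4 ship[2->3]=2 ship[1->2]=2 ship[0->1]=2 prod=2 -> inv=[6 2 2 4]

6 2 2 4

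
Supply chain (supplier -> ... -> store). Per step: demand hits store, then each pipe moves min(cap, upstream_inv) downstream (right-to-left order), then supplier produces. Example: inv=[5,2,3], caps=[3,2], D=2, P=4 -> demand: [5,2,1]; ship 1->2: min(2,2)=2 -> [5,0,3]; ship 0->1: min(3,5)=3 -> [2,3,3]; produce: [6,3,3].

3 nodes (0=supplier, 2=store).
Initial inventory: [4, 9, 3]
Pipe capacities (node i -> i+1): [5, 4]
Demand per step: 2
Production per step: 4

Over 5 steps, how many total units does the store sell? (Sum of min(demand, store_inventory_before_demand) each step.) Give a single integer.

Answer: 10

Derivation:
Step 1: sold=2 (running total=2) -> [4 9 5]
Step 2: sold=2 (running total=4) -> [4 9 7]
Step 3: sold=2 (running total=6) -> [4 9 9]
Step 4: sold=2 (running total=8) -> [4 9 11]
Step 5: sold=2 (running total=10) -> [4 9 13]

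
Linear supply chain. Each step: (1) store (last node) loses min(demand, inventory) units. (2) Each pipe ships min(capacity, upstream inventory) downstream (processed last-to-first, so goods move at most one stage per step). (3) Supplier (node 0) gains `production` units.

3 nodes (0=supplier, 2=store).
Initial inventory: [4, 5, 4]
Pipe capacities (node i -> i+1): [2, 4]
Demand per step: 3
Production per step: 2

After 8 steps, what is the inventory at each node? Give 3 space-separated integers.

Step 1: demand=3,sold=3 ship[1->2]=4 ship[0->1]=2 prod=2 -> inv=[4 3 5]
Step 2: demand=3,sold=3 ship[1->2]=3 ship[0->1]=2 prod=2 -> inv=[4 2 5]
Step 3: demand=3,sold=3 ship[1->2]=2 ship[0->1]=2 prod=2 -> inv=[4 2 4]
Step 4: demand=3,sold=3 ship[1->2]=2 ship[0->1]=2 prod=2 -> inv=[4 2 3]
Step 5: demand=3,sold=3 ship[1->2]=2 ship[0->1]=2 prod=2 -> inv=[4 2 2]
Step 6: demand=3,sold=2 ship[1->2]=2 ship[0->1]=2 prod=2 -> inv=[4 2 2]
Step 7: demand=3,sold=2 ship[1->2]=2 ship[0->1]=2 prod=2 -> inv=[4 2 2]
Step 8: demand=3,sold=2 ship[1->2]=2 ship[0->1]=2 prod=2 -> inv=[4 2 2]

4 2 2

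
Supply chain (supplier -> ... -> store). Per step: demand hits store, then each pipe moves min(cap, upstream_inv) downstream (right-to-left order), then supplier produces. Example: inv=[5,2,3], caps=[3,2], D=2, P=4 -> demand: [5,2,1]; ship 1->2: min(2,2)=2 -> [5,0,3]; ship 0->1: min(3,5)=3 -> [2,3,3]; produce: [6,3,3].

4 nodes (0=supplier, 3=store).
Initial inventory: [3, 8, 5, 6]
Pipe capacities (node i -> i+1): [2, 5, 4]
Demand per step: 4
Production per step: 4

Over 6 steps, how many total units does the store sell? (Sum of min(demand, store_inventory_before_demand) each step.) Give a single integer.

Answer: 24

Derivation:
Step 1: sold=4 (running total=4) -> [5 5 6 6]
Step 2: sold=4 (running total=8) -> [7 2 7 6]
Step 3: sold=4 (running total=12) -> [9 2 5 6]
Step 4: sold=4 (running total=16) -> [11 2 3 6]
Step 5: sold=4 (running total=20) -> [13 2 2 5]
Step 6: sold=4 (running total=24) -> [15 2 2 3]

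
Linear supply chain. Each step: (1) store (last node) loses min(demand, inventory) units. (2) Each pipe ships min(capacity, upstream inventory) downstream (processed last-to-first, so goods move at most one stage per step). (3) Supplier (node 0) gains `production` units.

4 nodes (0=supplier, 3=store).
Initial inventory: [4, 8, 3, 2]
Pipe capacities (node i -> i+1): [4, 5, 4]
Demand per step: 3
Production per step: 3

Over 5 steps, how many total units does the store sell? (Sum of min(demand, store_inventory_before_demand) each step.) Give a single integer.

Answer: 14

Derivation:
Step 1: sold=2 (running total=2) -> [3 7 5 3]
Step 2: sold=3 (running total=5) -> [3 5 6 4]
Step 3: sold=3 (running total=8) -> [3 3 7 5]
Step 4: sold=3 (running total=11) -> [3 3 6 6]
Step 5: sold=3 (running total=14) -> [3 3 5 7]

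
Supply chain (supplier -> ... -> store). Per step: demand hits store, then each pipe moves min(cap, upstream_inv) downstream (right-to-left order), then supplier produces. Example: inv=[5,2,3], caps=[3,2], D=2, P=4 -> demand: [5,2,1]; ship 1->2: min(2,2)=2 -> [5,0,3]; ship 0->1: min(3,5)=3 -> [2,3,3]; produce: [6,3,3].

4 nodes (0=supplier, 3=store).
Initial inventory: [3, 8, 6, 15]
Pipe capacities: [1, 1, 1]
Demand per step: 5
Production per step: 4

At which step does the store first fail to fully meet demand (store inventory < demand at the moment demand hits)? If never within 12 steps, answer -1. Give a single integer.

Step 1: demand=5,sold=5 ship[2->3]=1 ship[1->2]=1 ship[0->1]=1 prod=4 -> [6 8 6 11]
Step 2: demand=5,sold=5 ship[2->3]=1 ship[1->2]=1 ship[0->1]=1 prod=4 -> [9 8 6 7]
Step 3: demand=5,sold=5 ship[2->3]=1 ship[1->2]=1 ship[0->1]=1 prod=4 -> [12 8 6 3]
Step 4: demand=5,sold=3 ship[2->3]=1 ship[1->2]=1 ship[0->1]=1 prod=4 -> [15 8 6 1]
Step 5: demand=5,sold=1 ship[2->3]=1 ship[1->2]=1 ship[0->1]=1 prod=4 -> [18 8 6 1]
Step 6: demand=5,sold=1 ship[2->3]=1 ship[1->2]=1 ship[0->1]=1 prod=4 -> [21 8 6 1]
Step 7: demand=5,sold=1 ship[2->3]=1 ship[1->2]=1 ship[0->1]=1 prod=4 -> [24 8 6 1]
Step 8: demand=5,sold=1 ship[2->3]=1 ship[1->2]=1 ship[0->1]=1 prod=4 -> [27 8 6 1]
Step 9: demand=5,sold=1 ship[2->3]=1 ship[1->2]=1 ship[0->1]=1 prod=4 -> [30 8 6 1]
Step 10: demand=5,sold=1 ship[2->3]=1 ship[1->2]=1 ship[0->1]=1 prod=4 -> [33 8 6 1]
Step 11: demand=5,sold=1 ship[2->3]=1 ship[1->2]=1 ship[0->1]=1 prod=4 -> [36 8 6 1]
Step 12: demand=5,sold=1 ship[2->3]=1 ship[1->2]=1 ship[0->1]=1 prod=4 -> [39 8 6 1]
First stockout at step 4

4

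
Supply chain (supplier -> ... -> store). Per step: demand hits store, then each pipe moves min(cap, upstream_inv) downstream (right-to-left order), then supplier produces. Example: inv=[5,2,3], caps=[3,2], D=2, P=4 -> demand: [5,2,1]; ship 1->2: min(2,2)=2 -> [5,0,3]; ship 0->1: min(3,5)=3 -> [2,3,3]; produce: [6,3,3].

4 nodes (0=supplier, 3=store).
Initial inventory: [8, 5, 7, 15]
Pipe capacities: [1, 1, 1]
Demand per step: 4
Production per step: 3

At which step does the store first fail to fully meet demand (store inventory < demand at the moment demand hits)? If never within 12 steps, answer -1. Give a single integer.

Step 1: demand=4,sold=4 ship[2->3]=1 ship[1->2]=1 ship[0->1]=1 prod=3 -> [10 5 7 12]
Step 2: demand=4,sold=4 ship[2->3]=1 ship[1->2]=1 ship[0->1]=1 prod=3 -> [12 5 7 9]
Step 3: demand=4,sold=4 ship[2->3]=1 ship[1->2]=1 ship[0->1]=1 prod=3 -> [14 5 7 6]
Step 4: demand=4,sold=4 ship[2->3]=1 ship[1->2]=1 ship[0->1]=1 prod=3 -> [16 5 7 3]
Step 5: demand=4,sold=3 ship[2->3]=1 ship[1->2]=1 ship[0->1]=1 prod=3 -> [18 5 7 1]
Step 6: demand=4,sold=1 ship[2->3]=1 ship[1->2]=1 ship[0->1]=1 prod=3 -> [20 5 7 1]
Step 7: demand=4,sold=1 ship[2->3]=1 ship[1->2]=1 ship[0->1]=1 prod=3 -> [22 5 7 1]
Step 8: demand=4,sold=1 ship[2->3]=1 ship[1->2]=1 ship[0->1]=1 prod=3 -> [24 5 7 1]
Step 9: demand=4,sold=1 ship[2->3]=1 ship[1->2]=1 ship[0->1]=1 prod=3 -> [26 5 7 1]
Step 10: demand=4,sold=1 ship[2->3]=1 ship[1->2]=1 ship[0->1]=1 prod=3 -> [28 5 7 1]
Step 11: demand=4,sold=1 ship[2->3]=1 ship[1->2]=1 ship[0->1]=1 prod=3 -> [30 5 7 1]
Step 12: demand=4,sold=1 ship[2->3]=1 ship[1->2]=1 ship[0->1]=1 prod=3 -> [32 5 7 1]
First stockout at step 5

5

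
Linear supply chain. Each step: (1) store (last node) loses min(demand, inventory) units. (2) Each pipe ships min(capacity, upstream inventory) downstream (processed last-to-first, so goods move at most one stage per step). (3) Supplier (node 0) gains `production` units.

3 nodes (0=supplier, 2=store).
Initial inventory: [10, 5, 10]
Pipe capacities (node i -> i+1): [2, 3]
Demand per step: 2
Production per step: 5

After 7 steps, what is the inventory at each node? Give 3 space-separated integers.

Step 1: demand=2,sold=2 ship[1->2]=3 ship[0->1]=2 prod=5 -> inv=[13 4 11]
Step 2: demand=2,sold=2 ship[1->2]=3 ship[0->1]=2 prod=5 -> inv=[16 3 12]
Step 3: demand=2,sold=2 ship[1->2]=3 ship[0->1]=2 prod=5 -> inv=[19 2 13]
Step 4: demand=2,sold=2 ship[1->2]=2 ship[0->1]=2 prod=5 -> inv=[22 2 13]
Step 5: demand=2,sold=2 ship[1->2]=2 ship[0->1]=2 prod=5 -> inv=[25 2 13]
Step 6: demand=2,sold=2 ship[1->2]=2 ship[0->1]=2 prod=5 -> inv=[28 2 13]
Step 7: demand=2,sold=2 ship[1->2]=2 ship[0->1]=2 prod=5 -> inv=[31 2 13]

31 2 13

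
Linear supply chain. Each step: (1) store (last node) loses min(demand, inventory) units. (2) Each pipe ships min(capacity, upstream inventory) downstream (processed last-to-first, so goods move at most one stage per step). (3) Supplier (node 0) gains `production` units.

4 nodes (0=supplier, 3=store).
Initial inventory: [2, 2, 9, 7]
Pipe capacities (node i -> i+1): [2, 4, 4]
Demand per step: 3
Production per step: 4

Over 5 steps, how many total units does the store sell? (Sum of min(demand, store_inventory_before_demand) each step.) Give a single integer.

Answer: 15

Derivation:
Step 1: sold=3 (running total=3) -> [4 2 7 8]
Step 2: sold=3 (running total=6) -> [6 2 5 9]
Step 3: sold=3 (running total=9) -> [8 2 3 10]
Step 4: sold=3 (running total=12) -> [10 2 2 10]
Step 5: sold=3 (running total=15) -> [12 2 2 9]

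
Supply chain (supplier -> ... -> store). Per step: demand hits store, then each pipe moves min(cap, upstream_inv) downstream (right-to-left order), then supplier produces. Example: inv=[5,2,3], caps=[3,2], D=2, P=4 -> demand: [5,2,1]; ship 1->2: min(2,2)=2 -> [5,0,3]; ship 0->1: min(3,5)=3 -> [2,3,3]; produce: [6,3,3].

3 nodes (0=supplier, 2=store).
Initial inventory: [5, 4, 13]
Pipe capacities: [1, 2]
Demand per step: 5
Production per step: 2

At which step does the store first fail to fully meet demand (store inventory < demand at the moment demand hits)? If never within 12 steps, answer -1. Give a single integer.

Step 1: demand=5,sold=5 ship[1->2]=2 ship[0->1]=1 prod=2 -> [6 3 10]
Step 2: demand=5,sold=5 ship[1->2]=2 ship[0->1]=1 prod=2 -> [7 2 7]
Step 3: demand=5,sold=5 ship[1->2]=2 ship[0->1]=1 prod=2 -> [8 1 4]
Step 4: demand=5,sold=4 ship[1->2]=1 ship[0->1]=1 prod=2 -> [9 1 1]
Step 5: demand=5,sold=1 ship[1->2]=1 ship[0->1]=1 prod=2 -> [10 1 1]
Step 6: demand=5,sold=1 ship[1->2]=1 ship[0->1]=1 prod=2 -> [11 1 1]
Step 7: demand=5,sold=1 ship[1->2]=1 ship[0->1]=1 prod=2 -> [12 1 1]
Step 8: demand=5,sold=1 ship[1->2]=1 ship[0->1]=1 prod=2 -> [13 1 1]
Step 9: demand=5,sold=1 ship[1->2]=1 ship[0->1]=1 prod=2 -> [14 1 1]
Step 10: demand=5,sold=1 ship[1->2]=1 ship[0->1]=1 prod=2 -> [15 1 1]
Step 11: demand=5,sold=1 ship[1->2]=1 ship[0->1]=1 prod=2 -> [16 1 1]
Step 12: demand=5,sold=1 ship[1->2]=1 ship[0->1]=1 prod=2 -> [17 1 1]
First stockout at step 4

4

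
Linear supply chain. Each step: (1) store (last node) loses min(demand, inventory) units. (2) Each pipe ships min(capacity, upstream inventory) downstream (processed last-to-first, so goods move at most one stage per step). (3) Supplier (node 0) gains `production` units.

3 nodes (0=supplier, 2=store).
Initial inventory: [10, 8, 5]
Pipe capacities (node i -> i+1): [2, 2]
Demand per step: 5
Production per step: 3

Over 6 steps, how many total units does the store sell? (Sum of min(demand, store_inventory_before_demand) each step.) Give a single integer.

Answer: 15

Derivation:
Step 1: sold=5 (running total=5) -> [11 8 2]
Step 2: sold=2 (running total=7) -> [12 8 2]
Step 3: sold=2 (running total=9) -> [13 8 2]
Step 4: sold=2 (running total=11) -> [14 8 2]
Step 5: sold=2 (running total=13) -> [15 8 2]
Step 6: sold=2 (running total=15) -> [16 8 2]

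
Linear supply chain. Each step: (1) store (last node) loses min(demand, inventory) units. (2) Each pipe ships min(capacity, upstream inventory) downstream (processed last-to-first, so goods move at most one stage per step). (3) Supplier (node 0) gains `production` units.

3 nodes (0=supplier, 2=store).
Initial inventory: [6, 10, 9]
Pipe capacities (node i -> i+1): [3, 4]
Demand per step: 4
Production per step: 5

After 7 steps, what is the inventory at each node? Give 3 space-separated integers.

Step 1: demand=4,sold=4 ship[1->2]=4 ship[0->1]=3 prod=5 -> inv=[8 9 9]
Step 2: demand=4,sold=4 ship[1->2]=4 ship[0->1]=3 prod=5 -> inv=[10 8 9]
Step 3: demand=4,sold=4 ship[1->2]=4 ship[0->1]=3 prod=5 -> inv=[12 7 9]
Step 4: demand=4,sold=4 ship[1->2]=4 ship[0->1]=3 prod=5 -> inv=[14 6 9]
Step 5: demand=4,sold=4 ship[1->2]=4 ship[0->1]=3 prod=5 -> inv=[16 5 9]
Step 6: demand=4,sold=4 ship[1->2]=4 ship[0->1]=3 prod=5 -> inv=[18 4 9]
Step 7: demand=4,sold=4 ship[1->2]=4 ship[0->1]=3 prod=5 -> inv=[20 3 9]

20 3 9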